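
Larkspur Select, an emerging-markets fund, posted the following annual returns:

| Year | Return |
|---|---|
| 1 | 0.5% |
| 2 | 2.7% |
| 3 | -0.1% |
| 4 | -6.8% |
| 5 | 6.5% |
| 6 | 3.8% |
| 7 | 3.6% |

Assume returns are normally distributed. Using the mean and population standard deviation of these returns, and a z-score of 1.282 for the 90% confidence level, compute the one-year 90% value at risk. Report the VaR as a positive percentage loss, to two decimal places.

r̄ = (0.5 + 2.7 − 0.1 − 6.8 + 6.5 + 3.8 + 3.6) / 7 = 1.4571%
Σ(r − r̄)² = (0.5 − 1.4571)² + (2.7 − 1.4571)² + (-0.1 − 1.4571)² + … = 108.5771
population σ = √(108.5771 / 7) = √15.5110 = 3.9384%
VaR = −(r̄ − z·σ) = −(1.4571 − 1.282 × 3.9384) = −(-3.5919) = 3.5919%

3.59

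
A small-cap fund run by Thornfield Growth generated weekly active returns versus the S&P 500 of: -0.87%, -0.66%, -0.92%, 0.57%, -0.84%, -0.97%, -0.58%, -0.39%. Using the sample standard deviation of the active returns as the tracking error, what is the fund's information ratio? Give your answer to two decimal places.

Mean return μ = -4.660 / 8 = -0.5825%
Σ(r − μ)² = 1.7844; sample σ = √(1.7844/7) = 0.5049%
IR = μ / tracking error = -0.5825 / 0.5049 = -1.1537

-1.15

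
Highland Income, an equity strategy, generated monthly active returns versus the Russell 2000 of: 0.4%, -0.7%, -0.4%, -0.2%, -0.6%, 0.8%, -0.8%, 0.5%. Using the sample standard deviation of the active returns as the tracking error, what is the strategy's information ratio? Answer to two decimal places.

r̄ = (0.4 − 0.7 − 0.4 − 0.2 − 0.6 + 0.8 − 0.8 + 0.5) / 8 = -1.00 / 8 = -0.1250%
Σ(r − r̄)² = (0.4 − (-0.1250))² + (-0.7 − (-0.1250))² + … = 2.6150
σ = √[2.6150 / 7] = 0.6112%
IR = r̄ / tracking error = -0.1250 / 0.6112 = -0.2045

-0.20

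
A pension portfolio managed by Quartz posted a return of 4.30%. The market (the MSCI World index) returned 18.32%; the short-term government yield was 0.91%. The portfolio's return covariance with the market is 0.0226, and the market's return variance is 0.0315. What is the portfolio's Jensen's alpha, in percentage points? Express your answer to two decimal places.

β = Cov / Var = 0.0226 / 0.0315 = 0.7175
E[R] = Rf + β(Rm − Rf) = 0.91% + 0.7175 × (18.32% − 0.91%) = 13.4017%
α = Rp − E[R] = 4.30% − 13.4017% = -9.1017

-9.10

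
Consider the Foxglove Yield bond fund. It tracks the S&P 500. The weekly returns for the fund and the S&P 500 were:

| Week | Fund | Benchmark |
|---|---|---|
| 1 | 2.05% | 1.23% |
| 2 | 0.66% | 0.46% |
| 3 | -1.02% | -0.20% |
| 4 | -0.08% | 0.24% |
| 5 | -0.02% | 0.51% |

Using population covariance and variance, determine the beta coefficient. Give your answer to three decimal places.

2.121

r̄p = 0.3180%,  r̄m = 0.4480%
Cov = Σ(rp − r̄p)(rm − r̄m) / 5 = 0.4575
Var(rm) = Σ(rm − r̄m)² / 5 = 0.2157
β = Cov / Var = 0.4575 / 0.2157 = 2.1210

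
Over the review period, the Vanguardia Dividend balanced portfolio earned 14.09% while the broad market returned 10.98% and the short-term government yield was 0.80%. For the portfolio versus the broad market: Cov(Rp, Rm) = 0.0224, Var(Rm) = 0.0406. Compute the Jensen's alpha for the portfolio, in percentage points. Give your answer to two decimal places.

7.67

β = Cov / Var = 0.0224 / 0.0406 = 0.5517
E[R] = Rf + β(Rm − Rf) = 0.80% + 0.5517 × (10.98% − 0.80%) = 6.4163%
α = Rp − E[R] = 14.09% − 6.4163% = 7.6737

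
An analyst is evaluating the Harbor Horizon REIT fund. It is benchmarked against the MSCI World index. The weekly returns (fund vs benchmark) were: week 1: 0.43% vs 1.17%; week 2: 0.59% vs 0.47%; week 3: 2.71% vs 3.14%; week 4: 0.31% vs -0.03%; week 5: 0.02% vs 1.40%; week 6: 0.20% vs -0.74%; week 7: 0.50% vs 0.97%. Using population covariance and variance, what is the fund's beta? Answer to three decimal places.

0.584

r̄p = 0.6800%,  r̄m = 0.9114%
Cov = Σ(rp − r̄p)(rm − r̄m) / 7 = 0.7582
Var(rm) = Σ(rm − r̄m)² / 7 = 1.2977
β = Cov / Var = 0.7582 / 1.2977 = 0.5843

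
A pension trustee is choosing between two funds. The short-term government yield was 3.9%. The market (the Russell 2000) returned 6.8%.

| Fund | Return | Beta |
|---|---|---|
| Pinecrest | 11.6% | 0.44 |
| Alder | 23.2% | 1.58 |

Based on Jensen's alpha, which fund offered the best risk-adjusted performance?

Alder

Pinecrest: α = 11.6% − [3.9% + 0.44 × (6.8% − 3.9%)] = 6.424
Alder: α = 23.2% − [3.9% + 1.58 × (6.8% − 3.9%)] = 14.718
Highest: Alder (14.718).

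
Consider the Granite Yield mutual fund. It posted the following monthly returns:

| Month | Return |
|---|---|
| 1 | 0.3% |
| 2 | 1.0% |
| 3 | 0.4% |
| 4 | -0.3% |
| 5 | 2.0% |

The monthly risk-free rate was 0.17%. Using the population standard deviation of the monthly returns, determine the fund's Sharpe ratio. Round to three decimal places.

Mean return r̄ = 3.40 / 5 = 0.6800%
Population std dev = √[3.0280 / 5] = 0.7782%
Sharpe = (r̄ − rf) / σ = (0.6800 − 0.17) / 0.7782 = 0.5100 / 0.7782 = 0.6554

0.655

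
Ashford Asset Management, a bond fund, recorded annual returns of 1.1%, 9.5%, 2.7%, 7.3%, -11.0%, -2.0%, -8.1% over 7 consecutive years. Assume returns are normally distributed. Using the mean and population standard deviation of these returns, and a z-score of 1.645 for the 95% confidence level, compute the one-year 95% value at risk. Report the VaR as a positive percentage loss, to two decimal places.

11.58

r̄ = (1.1 + 9.5 + 2.7 + 7.3 − 11 − 2 − 8.1) / 7 = -0.0714%
Population std dev = √[342.6143 / 7] = 6.9961%
VaR = −(r̄ − z·σ) = −(-0.0714 − 1.645 × 6.9961) = −(-11.5800) = 11.5800%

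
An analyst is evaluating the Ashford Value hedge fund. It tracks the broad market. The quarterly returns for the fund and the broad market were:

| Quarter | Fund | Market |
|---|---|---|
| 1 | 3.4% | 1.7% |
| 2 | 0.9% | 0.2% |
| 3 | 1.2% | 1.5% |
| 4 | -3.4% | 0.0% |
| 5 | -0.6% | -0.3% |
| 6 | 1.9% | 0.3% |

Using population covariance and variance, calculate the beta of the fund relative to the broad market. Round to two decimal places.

1.92

r̄p = 0.5667%,  r̄m = 0.5667%
Cov = Σ(rp − r̄p)(rm − r̄m) / 6 = 1.0972
Var(rm) = Σ(rm − r̄m)² / 6 = 0.5722
β = Cov / Var = 1.0972 / 0.5722 = 1.9175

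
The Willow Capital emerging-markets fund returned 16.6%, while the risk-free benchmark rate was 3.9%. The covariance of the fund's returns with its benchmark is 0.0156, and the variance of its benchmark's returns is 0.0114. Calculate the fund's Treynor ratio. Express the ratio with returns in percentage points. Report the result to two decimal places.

β = Cov / Var = 0.0156 / 0.0114 = 1.3684
Treynor = (Rp − Rf) / β = (16.6% − 3.9%) / 1.3684 = 12.70 / 1.3684 = 9.2809

9.28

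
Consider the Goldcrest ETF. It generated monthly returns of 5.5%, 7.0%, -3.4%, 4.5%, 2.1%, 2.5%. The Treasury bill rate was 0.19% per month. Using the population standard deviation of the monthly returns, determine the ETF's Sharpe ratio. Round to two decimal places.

r̄ = (5.5 + 7 − 3.4 + 4.5 + 2.1 + 2.5) / 6 = 18.20 / 6 = 3.0333%
Population std dev = √[66.5133 / 6] = 3.3295%
Sharpe = (r̄ − rf) / σ = (3.0333 − 0.19) / 3.3295 = 2.8433 / 3.3295 = 0.8540

0.85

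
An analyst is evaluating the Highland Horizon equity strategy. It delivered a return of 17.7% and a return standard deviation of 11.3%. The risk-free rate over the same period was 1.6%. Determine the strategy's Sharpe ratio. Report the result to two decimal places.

1.42

Sharpe = (Rp − Rf) / σp = (17.7% − 1.6%) / 11.3% = 16.10% / 11.3% = 1.4248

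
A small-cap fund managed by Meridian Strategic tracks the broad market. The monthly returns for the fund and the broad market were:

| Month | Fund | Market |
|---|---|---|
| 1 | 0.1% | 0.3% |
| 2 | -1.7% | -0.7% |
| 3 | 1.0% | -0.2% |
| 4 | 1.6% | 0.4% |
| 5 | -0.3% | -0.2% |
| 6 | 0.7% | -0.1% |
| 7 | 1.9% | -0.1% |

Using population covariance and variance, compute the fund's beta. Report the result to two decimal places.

r̄p = 0.4714%,  r̄m = -0.0857%
Cov = Σ(rp − r̄p)(rm − r̄m) / 7 = 0.2490
Var(rm) = Σ(rm − r̄m)² / 7 = 0.1127
β = Cov / Var = 0.2490 / 0.1127 = 2.2094

2.21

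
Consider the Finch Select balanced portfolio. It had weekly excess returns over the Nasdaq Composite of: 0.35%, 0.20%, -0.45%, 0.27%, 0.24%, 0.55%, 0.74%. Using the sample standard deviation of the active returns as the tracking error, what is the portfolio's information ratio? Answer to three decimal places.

r̄ = (0.35 + 0.2 − 0.45 + 0.27 + 0.24 + 0.55 + 0.74) / 7 = 1.900 / 7 = 0.2714%
Σ(r − r̄)² = (0.35 − 0.2714)² + (0.2 − 0.2714)² + (-0.45 − 0.2714)² + … = 0.8299
sample σ = √(0.8299 / 6) = √0.1383 = 0.3719%
IR = r̄ / tracking error = 0.2714 / 0.3719 = 0.7298

0.730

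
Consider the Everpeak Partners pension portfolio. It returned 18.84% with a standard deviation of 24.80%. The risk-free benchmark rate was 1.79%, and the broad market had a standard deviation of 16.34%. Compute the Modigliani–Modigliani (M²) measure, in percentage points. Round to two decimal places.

13.02

Sharpe = (Rp − Rf) / σp = (18.84% − 1.79%) / 24.80% = 0.6875
M² = Rf + Sharpe × σm = 1.79% + 0.6875 × 16.34% = 13.0238%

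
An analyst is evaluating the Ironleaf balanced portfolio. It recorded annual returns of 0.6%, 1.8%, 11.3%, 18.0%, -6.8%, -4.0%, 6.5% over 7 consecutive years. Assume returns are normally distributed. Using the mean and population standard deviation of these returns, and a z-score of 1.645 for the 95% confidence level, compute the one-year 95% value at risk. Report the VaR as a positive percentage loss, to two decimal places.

μ = (0.6 + 1.8 + 11.3 + 18 − 6.8 − 4 + 6.5) / 7 = 27.40 / 7 = 3.9143%
Σ(r − μ)² = (0.6 − 3.9143)² + (1.8 − 3.9143)² + … = 452.5286
σ = √[452.5286 / 7] = 8.0403%
VaR = −(μ − z·σ) = −(3.9143 − 1.645 × 8.0403) = −(-9.3120) = 9.3120%

9.31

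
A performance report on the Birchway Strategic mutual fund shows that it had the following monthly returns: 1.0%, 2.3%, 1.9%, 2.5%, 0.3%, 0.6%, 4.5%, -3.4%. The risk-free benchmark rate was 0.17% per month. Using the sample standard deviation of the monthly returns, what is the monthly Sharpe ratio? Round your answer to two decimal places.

0.46

μ = (1 + 2.3 + 1.9 + 2.5 + 0.3 + 0.6 + 4.5 − 3.4) / 8 = 9.70 / 8 = 1.2125%
Σ(r − μ)² = (1 − 1.2125)² + (2.3 − 1.2125)² + (1.9 − 1.2125)² + … = 36.6488
σ = √[36.6488 / 7] = 2.2881%
Sharpe = (μ − rf) / σ = (1.2125 − 0.17) / 2.2881 = 1.0425 / 2.2881 = 0.4556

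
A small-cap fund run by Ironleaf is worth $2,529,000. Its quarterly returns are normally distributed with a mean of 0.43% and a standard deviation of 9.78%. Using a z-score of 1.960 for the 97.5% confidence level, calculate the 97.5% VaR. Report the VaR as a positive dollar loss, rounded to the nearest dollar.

Return at the 97.5% tail: μ − z·σ = 0.43% − 1.960 × 9.78% = 0.43 − 19.1688 = -18.7388%
VaR = −(-18.7388%) × $2,529,000 = 18.7388% × $2,529,000 = $473,904

$473,904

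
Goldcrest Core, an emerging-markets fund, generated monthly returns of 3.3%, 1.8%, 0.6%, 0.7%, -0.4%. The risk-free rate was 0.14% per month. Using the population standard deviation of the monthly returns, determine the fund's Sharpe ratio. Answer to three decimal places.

r̄ = (3.3 + 1.8 + 0.6 + 0.7 − 0.4) / 5 = 6.00 / 5 = 1.2000%
Population std dev = √[7.9400 / 5] = 1.2602%
Sharpe = (r̄ − rf) / σ = (1.2000 − 0.14) / 1.2602 = 1.0600 / 1.2602 = 0.8411

0.841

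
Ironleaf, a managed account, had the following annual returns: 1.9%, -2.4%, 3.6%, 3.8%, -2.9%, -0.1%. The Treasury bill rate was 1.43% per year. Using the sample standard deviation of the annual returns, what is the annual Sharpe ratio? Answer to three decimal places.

Mean return r̄ = 3.90 / 6 = 0.6500%
Σ(r − r̄)² = (1.9 − 0.6500)² + (-2.4 − 0.6500)² + (3.6 − 0.6500)² + … = 42.6550
sample σ = √(42.6550 / 5) = √8.5310 = 2.9208%
Sharpe = (r̄ − rf) / σ = (0.6500 − 1.43) / 2.9208 = -0.7800 / 2.9208 = -0.2671

-0.267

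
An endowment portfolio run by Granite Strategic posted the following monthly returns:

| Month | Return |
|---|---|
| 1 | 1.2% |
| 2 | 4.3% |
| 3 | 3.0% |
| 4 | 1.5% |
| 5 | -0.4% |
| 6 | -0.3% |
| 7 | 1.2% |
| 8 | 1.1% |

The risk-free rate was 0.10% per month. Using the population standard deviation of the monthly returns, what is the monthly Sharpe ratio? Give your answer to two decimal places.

0.92

Mean return r̄ = 11.60 / 8 = 1.4500%
Population std dev = √[17.2600 / 8] = 1.4688%
Sharpe = (r̄ − rf) / σ = (1.4500 − 0.1) / 1.4688 = 1.3500 / 1.4688 = 0.9191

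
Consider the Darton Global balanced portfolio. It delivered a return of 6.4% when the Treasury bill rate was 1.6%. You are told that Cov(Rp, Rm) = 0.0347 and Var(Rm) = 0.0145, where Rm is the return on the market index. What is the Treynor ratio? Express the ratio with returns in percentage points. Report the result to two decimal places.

β = Cov / Var = 0.0347 / 0.0145 = 2.3931
Treynor = (Rp − Rf) / β = (6.4% − 1.6%) / 2.3931 = 4.80 / 2.3931 = 2.0058

2.01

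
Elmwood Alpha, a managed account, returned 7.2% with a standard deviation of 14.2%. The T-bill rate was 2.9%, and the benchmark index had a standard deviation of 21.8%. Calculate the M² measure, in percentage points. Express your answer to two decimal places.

9.50

Sharpe = (Rp − Rf) / σp = (7.2% − 2.9%) / 14.2% = 0.3028
M² = Rf + Sharpe × σm = 2.9% + 0.3028 × 21.8% = 9.5010%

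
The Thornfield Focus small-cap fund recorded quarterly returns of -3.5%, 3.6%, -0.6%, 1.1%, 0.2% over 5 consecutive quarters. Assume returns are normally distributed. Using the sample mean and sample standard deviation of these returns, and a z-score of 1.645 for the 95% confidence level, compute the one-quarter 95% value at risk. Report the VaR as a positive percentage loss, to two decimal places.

Mean return μ = 0.80 / 5 = 0.1600%
Sample σ = √[Σ(r − μ)² / 4] = √[26.6920 / 4] = √6.6730 = 2.5832%
VaR = −(μ − z·σ) = −(0.1600 − 1.645 × 2.5832) = −(-4.0894) = 4.0894%

4.09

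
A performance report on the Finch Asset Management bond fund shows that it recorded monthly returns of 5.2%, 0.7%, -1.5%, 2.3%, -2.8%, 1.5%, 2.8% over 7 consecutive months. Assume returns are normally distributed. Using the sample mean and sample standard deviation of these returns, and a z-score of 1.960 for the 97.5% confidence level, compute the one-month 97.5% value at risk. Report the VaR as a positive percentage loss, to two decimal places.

4.10

r̄ = (5.2 + 0.7 − 1.5 + 2.3 − 2.8 + 1.5 + 2.8) / 7 = 8.20 / 7 = 1.1714%
Sample std dev = √[43.3943 / 6] = 2.6893%
VaR = −(r̄ − z·σ) = −(1.1714 − 1.960 × 2.6893) = −(-4.0996) = 4.0996%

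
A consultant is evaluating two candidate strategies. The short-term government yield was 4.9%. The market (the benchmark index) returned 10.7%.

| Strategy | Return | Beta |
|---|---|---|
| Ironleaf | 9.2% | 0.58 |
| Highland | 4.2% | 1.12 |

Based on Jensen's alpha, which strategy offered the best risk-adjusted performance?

Ironleaf

Ironleaf: α = 9.2% − [4.9% + 0.58 × (10.7% − 4.9%)] = 0.936
Highland: α = 4.2% − [4.9% + 1.12 × (10.7% − 4.9%)] = -7.196
Highest: Ironleaf (0.936).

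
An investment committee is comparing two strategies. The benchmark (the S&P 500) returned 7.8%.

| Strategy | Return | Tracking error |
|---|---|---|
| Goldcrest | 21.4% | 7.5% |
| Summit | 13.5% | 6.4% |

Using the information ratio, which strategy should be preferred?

Goldcrest

Goldcrest: IR = (21.4% − 7.8%) / 7.5% = 1.813
Summit: IR = (13.5% − 7.8%) / 6.4% = 0.891
Highest: Goldcrest (1.813).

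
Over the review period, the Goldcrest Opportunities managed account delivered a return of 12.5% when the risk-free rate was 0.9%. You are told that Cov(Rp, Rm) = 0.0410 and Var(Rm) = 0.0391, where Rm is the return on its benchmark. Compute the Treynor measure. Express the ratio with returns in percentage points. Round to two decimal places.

β = Cov / Var = 0.0410 / 0.0391 = 1.0486
Treynor = (Rp − Rf) / β = (12.5% − 0.9%) / 1.0486 = 11.60 / 1.0486 = 11.0624

11.06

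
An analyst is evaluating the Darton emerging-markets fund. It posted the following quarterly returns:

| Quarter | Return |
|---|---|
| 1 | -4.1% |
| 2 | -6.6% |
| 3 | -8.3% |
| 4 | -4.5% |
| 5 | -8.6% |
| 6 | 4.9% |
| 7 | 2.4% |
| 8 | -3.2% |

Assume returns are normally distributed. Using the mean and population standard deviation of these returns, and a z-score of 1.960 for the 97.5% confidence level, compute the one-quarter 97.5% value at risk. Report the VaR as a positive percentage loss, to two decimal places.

12.41

r̄ = (-4.1 − 6.6 − 8.3 − 4.5 − 8.6 + 4.9 + 2.4 − 3.2) / 8 = -3.5000%
Population σ = √[Σ(r − r̄)² / 8] = √[165.4800 / 8] = √20.6850 = 4.5481%
VaR = −(r̄ − z·σ) = −(-3.5000 − 1.960 × 4.5481) = −(-12.4143) = 12.4143%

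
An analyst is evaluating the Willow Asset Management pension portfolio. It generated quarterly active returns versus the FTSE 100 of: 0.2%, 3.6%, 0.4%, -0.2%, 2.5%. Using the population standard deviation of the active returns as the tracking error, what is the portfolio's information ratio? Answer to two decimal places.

0.88

Mean return r̄ = 6.50 / 5 = 1.3000%
Σ(r − r̄)² = 11.0000; population σ = √(11.0000/5) = 1.4832%
IR = r̄ / tracking error = 1.3000 / 1.4832 = 0.8765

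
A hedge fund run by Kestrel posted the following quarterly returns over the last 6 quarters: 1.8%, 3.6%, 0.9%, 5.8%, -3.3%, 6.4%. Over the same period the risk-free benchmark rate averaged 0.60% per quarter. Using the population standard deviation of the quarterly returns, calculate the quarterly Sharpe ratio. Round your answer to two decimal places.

0.59

Mean return μ = 15.20 / 6 = 2.5333%
Population σ = √[Σ(r − μ)² / 6] = √[63.9933 / 6] = √10.6656 = 3.2658%
Sharpe = (μ − rf) / σ = (2.5333 − 0.6) / 3.2658 = 1.9333 / 3.2658 = 0.5920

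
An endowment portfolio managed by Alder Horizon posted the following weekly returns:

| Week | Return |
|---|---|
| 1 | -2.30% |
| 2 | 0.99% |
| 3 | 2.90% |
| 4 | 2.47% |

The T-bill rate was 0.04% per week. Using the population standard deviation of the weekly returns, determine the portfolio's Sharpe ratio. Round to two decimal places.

0.48

Mean return r̄ = 4.060 / 4 = 1.0150%
Σ(r − r̄)² = (-2.3 − 1.0150)² + (0.99 − 1.0150)² + (2.9 − 1.0150)² + … = 16.6601
σ = √[16.6601 / 4] = 2.0408%
Sharpe = (r̄ − rf) / σ = (1.0150 − 0.04) / 2.0408 = 0.9750 / 2.0408 = 0.4778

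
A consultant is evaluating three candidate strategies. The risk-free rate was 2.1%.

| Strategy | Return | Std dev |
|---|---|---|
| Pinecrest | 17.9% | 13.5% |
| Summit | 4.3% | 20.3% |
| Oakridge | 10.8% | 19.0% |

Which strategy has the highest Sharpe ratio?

Pinecrest: Sharpe ratio = (17.9% − 2.1%) / 13.5% = 1.170
Summit: Sharpe ratio = (4.3% − 2.1%) / 20.3% = 0.108
Oakridge: Sharpe ratio = (10.8% − 2.1%) / 19.0% = 0.458
Highest: Pinecrest (1.170).

Pinecrest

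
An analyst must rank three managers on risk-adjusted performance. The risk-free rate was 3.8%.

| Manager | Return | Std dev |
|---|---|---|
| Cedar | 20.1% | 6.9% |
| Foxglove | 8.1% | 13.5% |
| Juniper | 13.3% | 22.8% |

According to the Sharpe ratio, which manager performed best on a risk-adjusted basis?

Cedar: Sharpe ratio = (20.1% − 3.8%) / 6.9% = 2.362
Foxglove: Sharpe ratio = (8.1% − 3.8%) / 13.5% = 0.319
Juniper: Sharpe ratio = (13.3% − 3.8%) / 22.8% = 0.417
Highest: Cedar (2.362).

Cedar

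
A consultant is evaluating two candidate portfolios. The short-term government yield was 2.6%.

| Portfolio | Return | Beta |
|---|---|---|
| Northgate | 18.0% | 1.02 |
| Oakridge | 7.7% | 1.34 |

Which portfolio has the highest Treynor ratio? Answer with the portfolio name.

Northgate

Northgate: Treynor = (18.0% − 2.6%) / 1.02 = 15.098
Oakridge: Treynor = (7.7% − 2.6%) / 1.34 = 3.806
Highest: Northgate (15.098).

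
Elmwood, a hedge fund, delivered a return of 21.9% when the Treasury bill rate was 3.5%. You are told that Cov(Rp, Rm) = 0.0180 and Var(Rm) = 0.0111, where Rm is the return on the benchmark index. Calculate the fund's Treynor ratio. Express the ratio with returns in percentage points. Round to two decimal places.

11.35

β = Cov / Var = 0.0180 / 0.0111 = 1.6216
Treynor = (Rp − Rf) / β = (21.9% − 3.5%) / 1.6216 = 18.40 / 1.6216 = 11.3468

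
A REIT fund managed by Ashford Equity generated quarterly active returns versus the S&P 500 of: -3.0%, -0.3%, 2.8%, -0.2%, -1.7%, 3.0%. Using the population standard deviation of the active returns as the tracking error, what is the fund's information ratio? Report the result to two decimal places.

Mean return μ = 0.60 / 6 = 0.1000%
Σ(r − μ)² = 28.8000; population σ = √(28.8000/6) = 2.1909%
IR = μ / tracking error = 0.1000 / 2.1909 = 0.0456

0.05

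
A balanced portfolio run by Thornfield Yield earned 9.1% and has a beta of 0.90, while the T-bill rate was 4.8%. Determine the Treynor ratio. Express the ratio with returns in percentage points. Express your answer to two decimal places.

4.78

Treynor = (Rp − Rf) / β = (9.1% − 4.8%) / 0.90 = 4.30 / 0.90 = 4.7778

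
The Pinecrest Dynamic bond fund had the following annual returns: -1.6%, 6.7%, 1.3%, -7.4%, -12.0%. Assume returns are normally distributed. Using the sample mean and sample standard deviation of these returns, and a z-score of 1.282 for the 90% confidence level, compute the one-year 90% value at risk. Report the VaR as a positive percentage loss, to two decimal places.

11.98

μ = (-1.6 + 6.7 + 1.3 − 7.4 − 12) / 5 = -2.6000%
Sample σ = √[Σ(r − μ)² / 4] = √[214.1000 / 4] = √53.5250 = 7.3161%
VaR = −(μ − z·σ) = −(-2.6000 − 1.282 × 7.3161) = −(-11.9792) = 11.9792%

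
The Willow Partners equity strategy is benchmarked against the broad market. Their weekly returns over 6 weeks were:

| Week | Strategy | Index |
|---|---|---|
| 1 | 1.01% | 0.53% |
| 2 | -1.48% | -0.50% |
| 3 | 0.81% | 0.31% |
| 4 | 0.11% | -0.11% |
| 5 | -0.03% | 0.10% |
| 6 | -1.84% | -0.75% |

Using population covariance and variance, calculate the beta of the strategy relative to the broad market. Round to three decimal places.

2.362

r̄p = -0.2367%,  r̄m = -0.0700%
Cov = Σ(rp − r̄p)(rm − r̄m) / 6 = 0.4653
Var(rm) = Σ(rm − r̄m)² / 6 = 0.1970
β = Cov / Var = 0.4653 / 0.1970 = 2.3619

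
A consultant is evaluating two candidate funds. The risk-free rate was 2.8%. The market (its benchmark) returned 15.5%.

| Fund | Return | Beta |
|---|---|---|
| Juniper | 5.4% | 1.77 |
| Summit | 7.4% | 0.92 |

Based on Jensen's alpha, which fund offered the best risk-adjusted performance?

Summit

Juniper: α = 5.4% − [2.8% + 1.77 × (15.5% − 2.8%)] = -19.879
Summit: α = 7.4% − [2.8% + 0.92 × (15.5% − 2.8%)] = -7.084
Highest: Summit (-7.084).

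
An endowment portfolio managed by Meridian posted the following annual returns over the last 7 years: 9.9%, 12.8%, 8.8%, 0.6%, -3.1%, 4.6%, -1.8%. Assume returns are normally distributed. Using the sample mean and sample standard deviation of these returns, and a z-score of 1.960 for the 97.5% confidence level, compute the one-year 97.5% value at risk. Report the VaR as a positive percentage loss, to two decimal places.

7.57

Mean return μ = 31.80 / 7 = 4.5429%
Σ(r − μ)² = (9.9 − 4.5429)² + (12.8 − 4.5429)² + (8.8 − 4.5429)² + … = 229.1971
σ = √[229.1971 / 6] = 6.1806%
VaR = −(μ − z·σ) = −(4.5429 − 1.960 × 6.1806) = −(-7.5711) = 7.5711%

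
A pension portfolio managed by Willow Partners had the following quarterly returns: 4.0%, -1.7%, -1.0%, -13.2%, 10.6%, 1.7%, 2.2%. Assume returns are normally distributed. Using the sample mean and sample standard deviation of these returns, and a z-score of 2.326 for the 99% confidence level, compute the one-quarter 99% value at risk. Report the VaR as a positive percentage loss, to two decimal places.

μ = (4 − 1.7 − 1 − 13.2 + 10.6 + 1.7 + 2.2) / 7 = 0.3714%
Σ(r − μ)² = 313.2543; sample σ = √(313.2543/6) = 7.2256%
VaR = −(μ − z·σ) = −(0.3714 − 2.326 × 7.2256) = −(-16.4353) = 16.4353%

16.44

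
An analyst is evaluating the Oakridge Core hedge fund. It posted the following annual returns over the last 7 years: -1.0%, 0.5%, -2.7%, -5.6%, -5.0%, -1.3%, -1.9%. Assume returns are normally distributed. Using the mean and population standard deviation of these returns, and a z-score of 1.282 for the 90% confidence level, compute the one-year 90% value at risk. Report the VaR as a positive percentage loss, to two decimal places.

5.03

μ = (-1 + 0.5 − 2.7 − 5.6 − 5 − 1.3 − 1.9) / 7 = -2.4286%
Σ(r − μ)² = 28.9143; population σ = √(28.9143/7) = 2.0324%
VaR = −(μ − z·σ) = −(-2.4286 − 1.282 × 2.0324) = −(-5.0341) = 5.0341%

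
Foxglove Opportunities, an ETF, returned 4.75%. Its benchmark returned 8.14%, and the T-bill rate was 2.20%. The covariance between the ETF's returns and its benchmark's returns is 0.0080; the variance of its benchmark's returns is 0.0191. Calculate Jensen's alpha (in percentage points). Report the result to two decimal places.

β = Cov / Var = 0.0080 / 0.0191 = 0.4188
E[R] = Rf + β(Rm − Rf) = 2.20% + 0.4188 × (8.14% − 2.20%) = 4.6877%
α = Rp − E[R] = 4.75% − 4.6877% = 0.0623

0.06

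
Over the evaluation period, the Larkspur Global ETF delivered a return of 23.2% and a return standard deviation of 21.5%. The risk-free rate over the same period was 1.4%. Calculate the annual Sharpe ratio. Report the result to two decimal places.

Sharpe = (Rp − Rf) / σp = (23.2% − 1.4%) / 21.5% = 21.80% / 21.5% = 1.0140

1.01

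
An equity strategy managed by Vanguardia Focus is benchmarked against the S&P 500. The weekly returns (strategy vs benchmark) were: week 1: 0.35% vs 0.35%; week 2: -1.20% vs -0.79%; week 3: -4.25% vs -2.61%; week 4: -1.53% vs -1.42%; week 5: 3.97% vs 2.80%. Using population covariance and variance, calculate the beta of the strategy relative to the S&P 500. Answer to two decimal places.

1.46

r̄p = -0.5320%,  r̄m = -0.3340%
Cov = Σ(rp − r̄p)(rm − r̄m) / 5 = 4.9126
Var(rm) = Σ(rm − r̄m)² / 5 = 3.3715
β = Cov / Var = 4.9126 / 3.3715 = 1.4571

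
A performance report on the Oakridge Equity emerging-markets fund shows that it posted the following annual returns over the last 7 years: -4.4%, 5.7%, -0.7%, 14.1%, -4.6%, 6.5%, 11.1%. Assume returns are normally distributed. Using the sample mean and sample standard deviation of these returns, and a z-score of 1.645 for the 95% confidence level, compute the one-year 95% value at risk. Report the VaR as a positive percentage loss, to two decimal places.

8.21

Mean return r̄ = 27.70 / 7 = 3.9571%
Sample std dev = √[328.1571 / 6] = 7.3955%
VaR = −(r̄ − z·σ) = −(3.9571 − 1.645 × 7.3955) = −(-8.2085) = 8.2085%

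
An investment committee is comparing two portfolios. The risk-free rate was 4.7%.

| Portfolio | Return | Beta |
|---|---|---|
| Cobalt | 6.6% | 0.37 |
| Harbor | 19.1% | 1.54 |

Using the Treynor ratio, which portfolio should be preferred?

Cobalt: Treynor = (6.6% − 4.7%) / 0.37 = 5.135
Harbor: Treynor = (19.1% − 4.7%) / 1.54 = 9.351
Highest: Harbor (9.351).

Harbor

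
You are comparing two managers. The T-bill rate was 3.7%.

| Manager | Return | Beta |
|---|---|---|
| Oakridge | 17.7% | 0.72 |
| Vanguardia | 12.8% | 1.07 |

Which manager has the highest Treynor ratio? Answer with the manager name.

Oakridge: Treynor = (17.7% − 3.7%) / 0.72 = 19.444
Vanguardia: Treynor = (12.8% − 3.7%) / 1.07 = 8.505
Highest: Oakridge (19.444).

Oakridge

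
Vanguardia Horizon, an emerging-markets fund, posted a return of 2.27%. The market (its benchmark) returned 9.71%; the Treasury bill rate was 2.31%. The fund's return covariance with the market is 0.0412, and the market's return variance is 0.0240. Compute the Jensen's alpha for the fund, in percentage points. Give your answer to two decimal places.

β = Cov / Var = 0.0412 / 0.0240 = 1.7167
E[R] = Rf + β(Rm − Rf) = 2.31% + 1.7167 × (9.71% − 2.31%) = 15.0136%
α = Rp − E[R] = 2.27% − 15.0136% = -12.7436

-12.74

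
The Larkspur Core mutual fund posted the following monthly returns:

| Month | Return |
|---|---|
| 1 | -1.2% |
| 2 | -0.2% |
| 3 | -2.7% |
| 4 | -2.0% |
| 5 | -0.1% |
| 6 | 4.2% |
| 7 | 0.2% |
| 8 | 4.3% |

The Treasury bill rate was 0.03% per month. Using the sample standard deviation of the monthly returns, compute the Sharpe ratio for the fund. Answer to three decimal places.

r̄ = (-1.2 − 0.2 − 2.7 − 2 − 0.1 + 4.2 + 0.2 + 4.3) / 8 = 0.3125%
Σ(r − r̄)² = 48.1688; sample σ = √(48.1688/7) = 2.6232%
Sharpe = (r̄ − rf) / σ = (0.3125 − 0.03) / 2.6232 = 0.2825 / 2.6232 = 0.1077

0.108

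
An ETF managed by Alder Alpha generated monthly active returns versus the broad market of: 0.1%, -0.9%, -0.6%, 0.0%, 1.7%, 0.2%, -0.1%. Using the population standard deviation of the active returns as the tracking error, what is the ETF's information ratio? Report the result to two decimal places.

0.07

μ = (0.1 − 0.9 − 0.6 + 0 + 1.7 + 0.2 − 0.1) / 7 = 0.0571%
Population σ = √[Σ(r − μ)² / 7] = √[4.0971 / 7] = √0.5853 = 0.7650%
IR = μ / tracking error = 0.0571 / 0.7650 = 0.0746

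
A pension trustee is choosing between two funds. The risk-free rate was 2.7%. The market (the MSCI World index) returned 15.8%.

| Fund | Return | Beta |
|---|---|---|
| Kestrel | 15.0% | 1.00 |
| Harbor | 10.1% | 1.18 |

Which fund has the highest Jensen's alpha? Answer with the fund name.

Kestrel

Kestrel: α = 15.0% − [2.7% + 1.00 × (15.8% − 2.7%)] = -0.800
Harbor: α = 10.1% − [2.7% + 1.18 × (15.8% − 2.7%)] = -8.058
Highest: Kestrel (-0.800).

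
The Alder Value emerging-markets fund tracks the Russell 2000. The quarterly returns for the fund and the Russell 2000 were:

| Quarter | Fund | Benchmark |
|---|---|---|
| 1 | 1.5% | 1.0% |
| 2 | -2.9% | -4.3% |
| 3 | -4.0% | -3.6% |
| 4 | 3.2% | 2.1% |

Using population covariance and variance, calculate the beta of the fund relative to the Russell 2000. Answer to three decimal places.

r̄p = -0.5500%,  r̄m = -1.2000%
Cov = Σ(rp − r̄p)(rm − r̄m) / 4 = 8.1125
Var(rm) = Σ(rm − r̄m)² / 4 = 7.7750
β = Cov / Var = 8.1125 / 7.7750 = 1.0434

1.043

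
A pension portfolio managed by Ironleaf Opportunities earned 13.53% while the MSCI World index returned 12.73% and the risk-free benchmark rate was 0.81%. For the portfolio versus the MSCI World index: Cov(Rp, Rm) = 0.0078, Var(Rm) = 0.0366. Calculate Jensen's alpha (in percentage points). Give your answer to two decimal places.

β = Cov / Var = 0.0078 / 0.0366 = 0.2131
E[R] = Rf + β(Rm − Rf) = 0.81% + 0.2131 × (12.73% − 0.81%) = 3.3502%
α = Rp − E[R] = 13.53% − 3.3502% = 10.1798

10.18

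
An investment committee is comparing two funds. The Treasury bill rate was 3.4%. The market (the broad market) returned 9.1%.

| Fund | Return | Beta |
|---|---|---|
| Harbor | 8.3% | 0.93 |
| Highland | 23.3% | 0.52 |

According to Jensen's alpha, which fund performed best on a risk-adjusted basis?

Harbor: α = 8.3% − [3.4% + 0.93 × (9.1% − 3.4%)] = -0.401
Highland: α = 23.3% − [3.4% + 0.52 × (9.1% − 3.4%)] = 16.936
Highest: Highland (16.936).

Highland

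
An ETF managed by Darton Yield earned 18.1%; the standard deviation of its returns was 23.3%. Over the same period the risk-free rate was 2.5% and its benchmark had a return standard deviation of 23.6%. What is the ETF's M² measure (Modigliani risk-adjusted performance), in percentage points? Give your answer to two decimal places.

18.30

Sharpe = (Rp − Rf) / σp = (18.1% − 2.5%) / 23.3% = 0.6695
M² = Rf + Sharpe × σm = 2.5% + 0.6695 × 23.6% = 18.3002%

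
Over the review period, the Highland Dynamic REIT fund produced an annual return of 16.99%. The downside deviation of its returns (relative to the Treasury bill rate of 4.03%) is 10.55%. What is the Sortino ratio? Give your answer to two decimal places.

Sortino = (Rp − Rf) / σd = (16.99% − 4.03%) / 10.55% = 12.96% / 10.55% = 1.2284

1.23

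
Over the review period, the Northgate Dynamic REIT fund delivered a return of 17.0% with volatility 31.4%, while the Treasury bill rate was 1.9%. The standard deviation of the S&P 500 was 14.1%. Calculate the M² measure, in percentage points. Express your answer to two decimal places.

8.68

Sharpe = (Rp − Rf) / σp = (17.0% − 1.9%) / 31.4% = 0.4809
M² = Rf + Sharpe × σm = 1.9% + 0.4809 × 14.1% = 8.6807%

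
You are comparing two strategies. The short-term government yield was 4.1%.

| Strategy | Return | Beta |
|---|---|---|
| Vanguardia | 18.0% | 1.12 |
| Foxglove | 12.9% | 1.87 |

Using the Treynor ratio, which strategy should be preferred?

Vanguardia: Treynor = (18.0% − 4.1%) / 1.12 = 12.411
Foxglove: Treynor = (12.9% − 4.1%) / 1.87 = 4.706
Highest: Vanguardia (12.411).

Vanguardia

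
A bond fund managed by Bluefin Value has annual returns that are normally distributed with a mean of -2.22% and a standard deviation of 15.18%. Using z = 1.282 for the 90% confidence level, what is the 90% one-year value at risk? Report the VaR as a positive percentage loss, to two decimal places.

VaR (as % loss) = −(μ − z·σ) = −(-2.22% − 1.282 × 15.18%) = −(-21.68076%) = 21.68076%

21.68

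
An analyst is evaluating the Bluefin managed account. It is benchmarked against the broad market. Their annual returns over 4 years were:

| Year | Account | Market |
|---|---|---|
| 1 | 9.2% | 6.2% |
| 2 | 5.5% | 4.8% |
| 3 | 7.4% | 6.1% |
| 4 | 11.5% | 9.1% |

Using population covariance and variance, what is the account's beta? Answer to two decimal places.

r̄p = 8.4000%,  r̄m = 6.5500%
Cov = Σ(rp − r̄p)(rm − r̄m) / 4 = 3.2875
Var(rm) = Σ(rm − r̄m)² / 4 = 2.4725
β = Cov / Var = 3.2875 / 2.4725 = 1.3296

1.33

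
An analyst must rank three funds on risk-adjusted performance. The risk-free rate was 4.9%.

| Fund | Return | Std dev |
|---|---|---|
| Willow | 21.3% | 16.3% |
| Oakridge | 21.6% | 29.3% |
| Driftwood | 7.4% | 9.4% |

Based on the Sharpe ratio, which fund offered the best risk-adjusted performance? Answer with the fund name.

Willow

Willow: Sharpe ratio = (21.3% − 4.9%) / 16.3% = 1.006
Oakridge: Sharpe ratio = (21.6% − 4.9%) / 29.3% = 0.570
Driftwood: Sharpe ratio = (7.4% − 4.9%) / 9.4% = 0.266
Highest: Willow (1.006).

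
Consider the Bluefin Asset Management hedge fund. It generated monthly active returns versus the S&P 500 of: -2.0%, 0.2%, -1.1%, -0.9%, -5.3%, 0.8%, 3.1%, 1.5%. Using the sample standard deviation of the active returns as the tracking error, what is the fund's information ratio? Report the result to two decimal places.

Mean return r̄ = -3.70 / 8 = -0.4625%
Σ(r − r̄)² = 44.9388; sample σ = √(44.9388/7) = 2.5337%
IR = r̄ / tracking error = -0.4625 / 2.5337 = -0.1825

-0.18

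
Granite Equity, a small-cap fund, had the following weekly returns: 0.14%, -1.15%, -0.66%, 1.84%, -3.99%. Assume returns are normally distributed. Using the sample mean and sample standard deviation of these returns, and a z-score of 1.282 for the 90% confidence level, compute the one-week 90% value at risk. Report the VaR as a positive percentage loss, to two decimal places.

μ = (0.14 − 1.15 − 0.66 + 1.84 − 3.99) / 5 = -0.7640%
Sample std dev = √[18.1649 / 4] = 2.1310%
VaR = −(μ − z·σ) = −(-0.7640 − 1.282 × 2.1310) = −(-3.4959) = 3.4959%

3.50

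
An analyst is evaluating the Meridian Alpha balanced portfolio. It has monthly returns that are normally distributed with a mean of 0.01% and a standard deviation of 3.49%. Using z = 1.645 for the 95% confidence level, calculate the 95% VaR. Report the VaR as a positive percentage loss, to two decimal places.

VaR (as % loss) = −(μ − z·σ) = −(0.01% − 1.645 × 3.49%) = −(-5.73105%) = 5.73105%

5.73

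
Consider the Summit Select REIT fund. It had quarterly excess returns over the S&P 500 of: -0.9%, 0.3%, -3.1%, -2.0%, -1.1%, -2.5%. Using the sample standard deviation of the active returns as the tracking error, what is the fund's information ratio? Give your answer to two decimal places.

-1.26

Mean return r̄ = -9.30 / 6 = -1.5500%
Sample σ = √[Σ(r − r̄)² / 5] = √[7.5550 / 5] = √1.5110 = 1.2292%
IR = r̄ / tracking error = -1.5500 / 1.2292 = -1.2610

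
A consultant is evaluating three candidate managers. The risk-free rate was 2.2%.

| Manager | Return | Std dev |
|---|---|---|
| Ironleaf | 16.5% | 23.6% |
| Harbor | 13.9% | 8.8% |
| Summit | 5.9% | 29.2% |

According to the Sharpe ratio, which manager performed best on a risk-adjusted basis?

Ironleaf: Sharpe ratio = (16.5% − 2.2%) / 23.6% = 0.606
Harbor: Sharpe ratio = (13.9% − 2.2%) / 8.8% = 1.330
Summit: Sharpe ratio = (5.9% − 2.2%) / 29.2% = 0.127
Highest: Harbor (1.330).

Harbor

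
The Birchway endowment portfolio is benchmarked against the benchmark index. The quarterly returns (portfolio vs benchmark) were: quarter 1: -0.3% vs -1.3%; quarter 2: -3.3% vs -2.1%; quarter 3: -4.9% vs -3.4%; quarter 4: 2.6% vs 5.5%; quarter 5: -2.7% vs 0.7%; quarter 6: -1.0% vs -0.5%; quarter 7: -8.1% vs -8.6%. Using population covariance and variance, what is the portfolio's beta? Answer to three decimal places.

0.751

r̄p = -2.5286%,  r̄m = -1.3857%
Cov = Σ(rp − r̄p)(rm − r̄m) / 7 = 11.7176
Var(rm) = Σ(rm − r̄m)² / 7 = 15.5955
β = Cov / Var = 11.7176 / 15.5955 = 0.7513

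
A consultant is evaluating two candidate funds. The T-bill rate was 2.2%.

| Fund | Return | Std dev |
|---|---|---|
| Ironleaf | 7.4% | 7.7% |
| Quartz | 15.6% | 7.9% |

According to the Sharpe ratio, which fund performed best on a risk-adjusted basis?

Quartz

Ironleaf: Sharpe ratio = (7.4% − 2.2%) / 7.7% = 0.675
Quartz: Sharpe ratio = (15.6% − 2.2%) / 7.9% = 1.696
Highest: Quartz (1.696).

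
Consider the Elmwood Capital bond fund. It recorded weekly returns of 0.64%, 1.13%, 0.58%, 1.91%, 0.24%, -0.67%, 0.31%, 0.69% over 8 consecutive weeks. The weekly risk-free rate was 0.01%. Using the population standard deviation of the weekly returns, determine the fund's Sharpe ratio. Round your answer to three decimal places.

r̄ = (0.64 + 1.13 + 0.58 + 1.91 + 0.24 − 0.67 + 0.31 + 0.69) / 8 = 4.830 / 8 = 0.6038%
Σ(r − r̄)² = 3.8336; population σ = √(3.8336/8) = 0.6922%
Sharpe = (r̄ − rf) / σ = (0.6038 − 0.01) / 0.6922 = 0.5938 / 0.6922 = 0.8578

0.858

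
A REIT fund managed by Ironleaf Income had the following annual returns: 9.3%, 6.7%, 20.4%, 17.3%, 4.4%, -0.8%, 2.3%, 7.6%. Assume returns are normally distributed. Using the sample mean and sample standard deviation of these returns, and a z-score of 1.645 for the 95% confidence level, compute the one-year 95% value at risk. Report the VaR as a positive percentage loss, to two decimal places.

r̄ = (9.3 + 6.7 + 20.4 + 17.3 + 4.4 − 0.8 + 2.3 + 7.6) / 8 = 67.20 / 8 = 8.4000%
Sample σ = √[Σ(r − r̄)² / 7] = √[365.4000 / 7] = √52.2000 = 7.2250%
VaR = −(r̄ − z·σ) = −(8.4000 − 1.645 × 7.2250) = −(-3.4851) = 3.4851%

3.49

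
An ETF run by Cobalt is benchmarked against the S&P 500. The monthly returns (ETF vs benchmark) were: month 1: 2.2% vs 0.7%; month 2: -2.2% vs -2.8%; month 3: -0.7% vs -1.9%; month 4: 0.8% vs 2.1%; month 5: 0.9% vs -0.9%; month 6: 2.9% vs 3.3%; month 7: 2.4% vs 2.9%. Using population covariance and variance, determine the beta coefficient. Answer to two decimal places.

0.67

r̄p = 0.9000%,  r̄m = 0.4857%
Cov = Σ(rp − r̄p)(rm − r̄m) / 7 = 3.3386
Var(rm) = Σ(rm − r̄m)² / 7 = 4.9727
β = Cov / Var = 3.3386 / 4.9727 = 0.6714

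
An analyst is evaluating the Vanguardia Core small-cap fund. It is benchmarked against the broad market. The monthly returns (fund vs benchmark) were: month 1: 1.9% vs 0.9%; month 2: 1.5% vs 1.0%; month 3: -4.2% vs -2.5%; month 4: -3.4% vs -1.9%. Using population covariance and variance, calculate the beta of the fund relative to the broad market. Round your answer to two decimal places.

1.74

r̄p = -1.0500%,  r̄m = -0.6250%
Cov = Σ(rp − r̄p)(rm − r̄m) / 4 = 4.3863
Var(rm) = Σ(rm − r̄m)² / 4 = 2.5269
β = Cov / Var = 4.3863 / 2.5269 = 1.7358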